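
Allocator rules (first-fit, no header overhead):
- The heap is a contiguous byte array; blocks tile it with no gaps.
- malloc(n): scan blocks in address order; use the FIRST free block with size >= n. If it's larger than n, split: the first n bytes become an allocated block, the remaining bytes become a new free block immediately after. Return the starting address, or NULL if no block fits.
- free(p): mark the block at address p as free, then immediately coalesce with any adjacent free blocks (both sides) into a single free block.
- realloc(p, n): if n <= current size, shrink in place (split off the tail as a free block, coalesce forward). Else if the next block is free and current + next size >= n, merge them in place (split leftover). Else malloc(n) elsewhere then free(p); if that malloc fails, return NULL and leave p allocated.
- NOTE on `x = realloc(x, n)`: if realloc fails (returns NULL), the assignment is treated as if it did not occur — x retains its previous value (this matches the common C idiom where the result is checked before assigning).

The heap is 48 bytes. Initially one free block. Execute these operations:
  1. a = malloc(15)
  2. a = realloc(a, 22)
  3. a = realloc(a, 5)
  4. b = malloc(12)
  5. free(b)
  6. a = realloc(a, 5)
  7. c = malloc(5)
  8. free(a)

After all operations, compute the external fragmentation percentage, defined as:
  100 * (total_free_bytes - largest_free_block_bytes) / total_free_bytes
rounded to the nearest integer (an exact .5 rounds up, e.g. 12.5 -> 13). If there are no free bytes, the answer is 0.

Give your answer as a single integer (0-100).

Answer: 12

Derivation:
Op 1: a = malloc(15) -> a = 0; heap: [0-14 ALLOC][15-47 FREE]
Op 2: a = realloc(a, 22) -> a = 0; heap: [0-21 ALLOC][22-47 FREE]
Op 3: a = realloc(a, 5) -> a = 0; heap: [0-4 ALLOC][5-47 FREE]
Op 4: b = malloc(12) -> b = 5; heap: [0-4 ALLOC][5-16 ALLOC][17-47 FREE]
Op 5: free(b) -> (freed b); heap: [0-4 ALLOC][5-47 FREE]
Op 6: a = realloc(a, 5) -> a = 0; heap: [0-4 ALLOC][5-47 FREE]
Op 7: c = malloc(5) -> c = 5; heap: [0-4 ALLOC][5-9 ALLOC][10-47 FREE]
Op 8: free(a) -> (freed a); heap: [0-4 FREE][5-9 ALLOC][10-47 FREE]
Free blocks: [5 38] total_free=43 largest=38 -> 100*(43-38)/43 = 500/43 ≈ 11.628 -> rounds to 12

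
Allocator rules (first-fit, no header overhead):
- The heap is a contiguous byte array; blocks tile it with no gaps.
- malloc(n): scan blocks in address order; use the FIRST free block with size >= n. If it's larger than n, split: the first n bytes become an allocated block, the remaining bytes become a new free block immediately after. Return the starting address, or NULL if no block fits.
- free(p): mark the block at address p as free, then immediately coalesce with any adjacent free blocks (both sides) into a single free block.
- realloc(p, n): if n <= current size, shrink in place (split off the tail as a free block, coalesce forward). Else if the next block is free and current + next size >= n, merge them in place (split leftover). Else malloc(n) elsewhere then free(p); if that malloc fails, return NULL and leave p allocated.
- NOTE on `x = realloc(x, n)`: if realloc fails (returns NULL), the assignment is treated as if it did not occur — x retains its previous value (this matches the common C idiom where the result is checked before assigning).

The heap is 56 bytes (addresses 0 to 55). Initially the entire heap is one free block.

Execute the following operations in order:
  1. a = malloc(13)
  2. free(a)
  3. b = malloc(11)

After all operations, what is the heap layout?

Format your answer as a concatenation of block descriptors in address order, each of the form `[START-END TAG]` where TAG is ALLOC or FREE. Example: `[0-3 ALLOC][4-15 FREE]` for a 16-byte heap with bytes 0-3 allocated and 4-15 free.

Answer: [0-10 ALLOC][11-55 FREE]

Derivation:
Op 1: a = malloc(13) -> a = 0; heap: [0-12 ALLOC][13-55 FREE]
Op 2: free(a) -> (freed a); heap: [0-55 FREE]
Op 3: b = malloc(11) -> b = 0; heap: [0-10 ALLOC][11-55 FREE]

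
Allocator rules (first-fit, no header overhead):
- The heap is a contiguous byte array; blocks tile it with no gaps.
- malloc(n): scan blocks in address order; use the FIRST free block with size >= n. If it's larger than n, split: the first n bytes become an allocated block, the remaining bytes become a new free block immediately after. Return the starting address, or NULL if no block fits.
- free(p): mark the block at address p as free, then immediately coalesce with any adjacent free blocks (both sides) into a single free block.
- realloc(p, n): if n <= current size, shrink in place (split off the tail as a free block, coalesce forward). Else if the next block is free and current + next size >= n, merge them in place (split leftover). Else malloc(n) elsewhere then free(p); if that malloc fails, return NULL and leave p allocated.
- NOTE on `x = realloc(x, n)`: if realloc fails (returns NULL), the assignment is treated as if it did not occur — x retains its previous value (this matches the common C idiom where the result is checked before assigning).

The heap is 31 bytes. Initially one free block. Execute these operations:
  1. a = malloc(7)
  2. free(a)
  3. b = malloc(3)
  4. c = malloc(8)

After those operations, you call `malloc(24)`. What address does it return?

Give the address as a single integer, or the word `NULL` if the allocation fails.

Op 1: a = malloc(7) -> a = 0; heap: [0-6 ALLOC][7-30 FREE]
Op 2: free(a) -> (freed a); heap: [0-30 FREE]
Op 3: b = malloc(3) -> b = 0; heap: [0-2 ALLOC][3-30 FREE]
Op 4: c = malloc(8) -> c = 3; heap: [0-2 ALLOC][3-10 ALLOC][11-30 FREE]
malloc(24): first-fit scan over [0-2 ALLOC][3-10 ALLOC][11-30 FREE] -> NULL

Answer: NULL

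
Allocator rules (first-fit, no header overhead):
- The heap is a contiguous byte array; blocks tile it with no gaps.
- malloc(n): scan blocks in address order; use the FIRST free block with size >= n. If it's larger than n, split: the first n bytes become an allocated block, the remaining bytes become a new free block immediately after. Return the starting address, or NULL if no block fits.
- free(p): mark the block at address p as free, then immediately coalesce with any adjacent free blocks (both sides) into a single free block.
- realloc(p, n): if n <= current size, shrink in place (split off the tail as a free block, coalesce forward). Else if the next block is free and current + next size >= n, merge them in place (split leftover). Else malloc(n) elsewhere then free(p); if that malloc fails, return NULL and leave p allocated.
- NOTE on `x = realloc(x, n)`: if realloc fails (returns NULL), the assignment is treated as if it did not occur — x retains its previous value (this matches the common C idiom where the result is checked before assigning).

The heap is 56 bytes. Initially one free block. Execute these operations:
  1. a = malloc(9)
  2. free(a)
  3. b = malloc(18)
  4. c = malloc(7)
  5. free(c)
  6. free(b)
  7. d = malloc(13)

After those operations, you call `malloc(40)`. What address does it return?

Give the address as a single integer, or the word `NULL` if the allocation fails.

Op 1: a = malloc(9) -> a = 0; heap: [0-8 ALLOC][9-55 FREE]
Op 2: free(a) -> (freed a); heap: [0-55 FREE]
Op 3: b = malloc(18) -> b = 0; heap: [0-17 ALLOC][18-55 FREE]
Op 4: c = malloc(7) -> c = 18; heap: [0-17 ALLOC][18-24 ALLOC][25-55 FREE]
Op 5: free(c) -> (freed c); heap: [0-17 ALLOC][18-55 FREE]
Op 6: free(b) -> (freed b); heap: [0-55 FREE]
Op 7: d = malloc(13) -> d = 0; heap: [0-12 ALLOC][13-55 FREE]
malloc(40): first-fit scan over [0-12 ALLOC][13-55 FREE] -> 13

Answer: 13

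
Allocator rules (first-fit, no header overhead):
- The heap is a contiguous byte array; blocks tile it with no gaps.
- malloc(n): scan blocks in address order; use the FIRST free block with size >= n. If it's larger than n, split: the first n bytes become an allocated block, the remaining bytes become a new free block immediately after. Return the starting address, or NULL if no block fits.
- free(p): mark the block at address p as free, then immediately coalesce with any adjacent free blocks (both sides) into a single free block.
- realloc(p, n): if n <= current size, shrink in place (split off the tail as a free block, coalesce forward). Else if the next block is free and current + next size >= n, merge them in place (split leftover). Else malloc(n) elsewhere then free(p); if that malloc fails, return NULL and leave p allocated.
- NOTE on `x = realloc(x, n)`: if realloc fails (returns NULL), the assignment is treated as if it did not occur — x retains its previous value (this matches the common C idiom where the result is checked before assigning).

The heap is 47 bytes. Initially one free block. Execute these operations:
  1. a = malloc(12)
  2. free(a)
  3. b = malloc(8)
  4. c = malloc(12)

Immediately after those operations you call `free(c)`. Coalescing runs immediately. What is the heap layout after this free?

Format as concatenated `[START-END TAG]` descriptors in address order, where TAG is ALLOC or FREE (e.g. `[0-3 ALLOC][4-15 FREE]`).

Answer: [0-7 ALLOC][8-46 FREE]

Derivation:
Op 1: a = malloc(12) -> a = 0; heap: [0-11 ALLOC][12-46 FREE]
Op 2: free(a) -> (freed a); heap: [0-46 FREE]
Op 3: b = malloc(8) -> b = 0; heap: [0-7 ALLOC][8-46 FREE]
Op 4: c = malloc(12) -> c = 8; heap: [0-7 ALLOC][8-19 ALLOC][20-46 FREE]
free(c): c = 8 -> block [8-19 ALLOC]; mark free, coalesce with adjacent free neighbors -> [0-7 ALLOC][8-46 FREE]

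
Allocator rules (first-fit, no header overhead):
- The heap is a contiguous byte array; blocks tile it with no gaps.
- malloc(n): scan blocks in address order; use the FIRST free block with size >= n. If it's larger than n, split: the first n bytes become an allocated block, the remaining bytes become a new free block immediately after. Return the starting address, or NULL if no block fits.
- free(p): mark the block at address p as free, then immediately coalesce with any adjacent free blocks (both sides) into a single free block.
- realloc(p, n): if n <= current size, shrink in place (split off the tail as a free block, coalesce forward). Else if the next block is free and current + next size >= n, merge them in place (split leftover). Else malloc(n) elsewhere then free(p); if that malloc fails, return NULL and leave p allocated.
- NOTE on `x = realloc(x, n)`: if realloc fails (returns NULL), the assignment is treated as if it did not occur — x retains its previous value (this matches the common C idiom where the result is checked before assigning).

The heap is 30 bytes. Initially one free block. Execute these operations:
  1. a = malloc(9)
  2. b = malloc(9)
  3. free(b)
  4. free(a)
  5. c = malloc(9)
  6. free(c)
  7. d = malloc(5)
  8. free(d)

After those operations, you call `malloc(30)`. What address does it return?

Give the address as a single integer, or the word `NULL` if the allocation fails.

Op 1: a = malloc(9) -> a = 0; heap: [0-8 ALLOC][9-29 FREE]
Op 2: b = malloc(9) -> b = 9; heap: [0-8 ALLOC][9-17 ALLOC][18-29 FREE]
Op 3: free(b) -> (freed b); heap: [0-8 ALLOC][9-29 FREE]
Op 4: free(a) -> (freed a); heap: [0-29 FREE]
Op 5: c = malloc(9) -> c = 0; heap: [0-8 ALLOC][9-29 FREE]
Op 6: free(c) -> (freed c); heap: [0-29 FREE]
Op 7: d = malloc(5) -> d = 0; heap: [0-4 ALLOC][5-29 FREE]
Op 8: free(d) -> (freed d); heap: [0-29 FREE]
malloc(30): first-fit scan over [0-29 FREE] -> 0

Answer: 0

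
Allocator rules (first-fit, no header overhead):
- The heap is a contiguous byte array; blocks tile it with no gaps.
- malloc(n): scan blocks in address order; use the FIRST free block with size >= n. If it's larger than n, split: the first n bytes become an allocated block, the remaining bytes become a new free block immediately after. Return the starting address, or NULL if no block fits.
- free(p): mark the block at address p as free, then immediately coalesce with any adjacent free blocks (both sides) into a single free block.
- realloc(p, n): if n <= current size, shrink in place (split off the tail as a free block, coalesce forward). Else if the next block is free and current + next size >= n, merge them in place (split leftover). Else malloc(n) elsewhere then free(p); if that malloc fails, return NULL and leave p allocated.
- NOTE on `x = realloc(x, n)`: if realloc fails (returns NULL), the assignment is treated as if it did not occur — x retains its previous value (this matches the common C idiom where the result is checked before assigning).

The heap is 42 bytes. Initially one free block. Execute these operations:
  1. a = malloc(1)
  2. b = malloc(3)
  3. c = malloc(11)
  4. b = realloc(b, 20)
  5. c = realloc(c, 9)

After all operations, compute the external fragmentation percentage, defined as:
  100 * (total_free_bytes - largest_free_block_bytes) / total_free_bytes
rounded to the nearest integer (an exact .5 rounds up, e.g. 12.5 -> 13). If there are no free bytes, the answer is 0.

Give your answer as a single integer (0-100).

Answer: 42

Derivation:
Op 1: a = malloc(1) -> a = 0; heap: [0-0 ALLOC][1-41 FREE]
Op 2: b = malloc(3) -> b = 1; heap: [0-0 ALLOC][1-3 ALLOC][4-41 FREE]
Op 3: c = malloc(11) -> c = 4; heap: [0-0 ALLOC][1-3 ALLOC][4-14 ALLOC][15-41 FREE]
Op 4: b = realloc(b, 20) -> b = 15; heap: [0-0 ALLOC][1-3 FREE][4-14 ALLOC][15-34 ALLOC][35-41 FREE]
Op 5: c = realloc(c, 9) -> c = 4; heap: [0-0 ALLOC][1-3 FREE][4-12 ALLOC][13-14 FREE][15-34 ALLOC][35-41 FREE]
Free blocks: [3 2 7] total_free=12 largest=7 -> 100*(12-7)/12 = 500/12 ≈ 41.667 -> rounds to 42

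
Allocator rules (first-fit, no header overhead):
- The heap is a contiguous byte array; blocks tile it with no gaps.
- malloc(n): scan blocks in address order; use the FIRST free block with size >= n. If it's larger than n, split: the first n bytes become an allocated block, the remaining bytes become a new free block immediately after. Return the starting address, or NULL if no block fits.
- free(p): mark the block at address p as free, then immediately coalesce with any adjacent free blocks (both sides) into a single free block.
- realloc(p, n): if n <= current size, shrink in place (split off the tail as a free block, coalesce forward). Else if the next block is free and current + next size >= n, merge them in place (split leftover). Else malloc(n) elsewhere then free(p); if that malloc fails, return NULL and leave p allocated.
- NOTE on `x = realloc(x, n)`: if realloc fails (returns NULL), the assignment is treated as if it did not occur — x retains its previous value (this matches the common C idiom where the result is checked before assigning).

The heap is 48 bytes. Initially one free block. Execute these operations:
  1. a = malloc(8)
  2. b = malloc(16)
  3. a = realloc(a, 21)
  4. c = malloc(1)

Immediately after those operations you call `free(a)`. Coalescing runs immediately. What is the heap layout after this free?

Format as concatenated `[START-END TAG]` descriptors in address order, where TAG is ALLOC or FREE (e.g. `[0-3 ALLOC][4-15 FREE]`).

Answer: [0-0 ALLOC][1-7 FREE][8-23 ALLOC][24-47 FREE]

Derivation:
Op 1: a = malloc(8) -> a = 0; heap: [0-7 ALLOC][8-47 FREE]
Op 2: b = malloc(16) -> b = 8; heap: [0-7 ALLOC][8-23 ALLOC][24-47 FREE]
Op 3: a = realloc(a, 21) -> a = 24; heap: [0-7 FREE][8-23 ALLOC][24-44 ALLOC][45-47 FREE]
Op 4: c = malloc(1) -> c = 0; heap: [0-0 ALLOC][1-7 FREE][8-23 ALLOC][24-44 ALLOC][45-47 FREE]
free(a): a = 24 -> block [24-44 ALLOC]; mark free, coalesce with adjacent free neighbors -> [0-0 ALLOC][1-7 FREE][8-23 ALLOC][24-47 FREE]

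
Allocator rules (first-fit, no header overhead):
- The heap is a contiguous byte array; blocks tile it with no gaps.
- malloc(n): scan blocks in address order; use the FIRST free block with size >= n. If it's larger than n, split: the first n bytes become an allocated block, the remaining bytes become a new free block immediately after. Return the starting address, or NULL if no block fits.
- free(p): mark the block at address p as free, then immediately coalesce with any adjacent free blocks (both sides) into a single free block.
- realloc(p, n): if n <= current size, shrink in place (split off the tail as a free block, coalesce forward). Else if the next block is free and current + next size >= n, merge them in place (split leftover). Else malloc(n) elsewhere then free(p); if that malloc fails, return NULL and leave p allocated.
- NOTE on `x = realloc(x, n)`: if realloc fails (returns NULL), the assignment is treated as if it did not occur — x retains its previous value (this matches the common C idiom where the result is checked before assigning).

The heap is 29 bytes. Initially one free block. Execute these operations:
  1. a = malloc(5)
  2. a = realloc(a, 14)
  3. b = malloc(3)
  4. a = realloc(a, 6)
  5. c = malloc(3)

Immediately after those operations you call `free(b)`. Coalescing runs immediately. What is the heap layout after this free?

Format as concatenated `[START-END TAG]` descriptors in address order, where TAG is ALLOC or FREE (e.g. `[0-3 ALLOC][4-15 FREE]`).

Op 1: a = malloc(5) -> a = 0; heap: [0-4 ALLOC][5-28 FREE]
Op 2: a = realloc(a, 14) -> a = 0; heap: [0-13 ALLOC][14-28 FREE]
Op 3: b = malloc(3) -> b = 14; heap: [0-13 ALLOC][14-16 ALLOC][17-28 FREE]
Op 4: a = realloc(a, 6) -> a = 0; heap: [0-5 ALLOC][6-13 FREE][14-16 ALLOC][17-28 FREE]
Op 5: c = malloc(3) -> c = 6; heap: [0-5 ALLOC][6-8 ALLOC][9-13 FREE][14-16 ALLOC][17-28 FREE]
free(b): b = 14 -> block [14-16 ALLOC]; mark free, coalesce with adjacent free neighbors -> [0-5 ALLOC][6-8 ALLOC][9-28 FREE]

Answer: [0-5 ALLOC][6-8 ALLOC][9-28 FREE]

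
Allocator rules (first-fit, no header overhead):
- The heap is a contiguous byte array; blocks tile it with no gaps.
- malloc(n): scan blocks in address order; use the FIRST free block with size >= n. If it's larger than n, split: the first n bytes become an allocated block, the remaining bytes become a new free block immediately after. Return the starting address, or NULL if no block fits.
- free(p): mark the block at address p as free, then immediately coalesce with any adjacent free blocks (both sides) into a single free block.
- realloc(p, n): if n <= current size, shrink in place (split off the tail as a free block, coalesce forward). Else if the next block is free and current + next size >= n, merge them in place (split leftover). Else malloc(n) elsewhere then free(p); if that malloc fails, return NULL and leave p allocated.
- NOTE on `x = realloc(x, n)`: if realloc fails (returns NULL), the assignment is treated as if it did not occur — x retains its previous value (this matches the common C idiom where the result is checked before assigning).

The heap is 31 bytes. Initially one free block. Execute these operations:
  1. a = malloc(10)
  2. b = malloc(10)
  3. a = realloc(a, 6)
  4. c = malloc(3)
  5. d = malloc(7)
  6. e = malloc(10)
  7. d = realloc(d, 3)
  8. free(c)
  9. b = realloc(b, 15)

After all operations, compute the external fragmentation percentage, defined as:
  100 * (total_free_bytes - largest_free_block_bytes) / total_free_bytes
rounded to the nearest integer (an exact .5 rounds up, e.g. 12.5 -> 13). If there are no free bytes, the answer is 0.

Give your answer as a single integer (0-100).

Op 1: a = malloc(10) -> a = 0; heap: [0-9 ALLOC][10-30 FREE]
Op 2: b = malloc(10) -> b = 10; heap: [0-9 ALLOC][10-19 ALLOC][20-30 FREE]
Op 3: a = realloc(a, 6) -> a = 0; heap: [0-5 ALLOC][6-9 FREE][10-19 ALLOC][20-30 FREE]
Op 4: c = malloc(3) -> c = 6; heap: [0-5 ALLOC][6-8 ALLOC][9-9 FREE][10-19 ALLOC][20-30 FREE]
Op 5: d = malloc(7) -> d = 20; heap: [0-5 ALLOC][6-8 ALLOC][9-9 FREE][10-19 ALLOC][20-26 ALLOC][27-30 FREE]
Op 6: e = malloc(10) -> e = NULL; heap: [0-5 ALLOC][6-8 ALLOC][9-9 FREE][10-19 ALLOC][20-26 ALLOC][27-30 FREE]
Op 7: d = realloc(d, 3) -> d = 20; heap: [0-5 ALLOC][6-8 ALLOC][9-9 FREE][10-19 ALLOC][20-22 ALLOC][23-30 FREE]
Op 8: free(c) -> (freed c); heap: [0-5 ALLOC][6-9 FREE][10-19 ALLOC][20-22 ALLOC][23-30 FREE]
Op 9: b = realloc(b, 15) -> NULL (b unchanged); heap: [0-5 ALLOC][6-9 FREE][10-19 ALLOC][20-22 ALLOC][23-30 FREE]
Free blocks: [4 8] total_free=12 largest=8 -> 100*(12-8)/12 = 400/12 ≈ 33.333 -> rounds to 33

Answer: 33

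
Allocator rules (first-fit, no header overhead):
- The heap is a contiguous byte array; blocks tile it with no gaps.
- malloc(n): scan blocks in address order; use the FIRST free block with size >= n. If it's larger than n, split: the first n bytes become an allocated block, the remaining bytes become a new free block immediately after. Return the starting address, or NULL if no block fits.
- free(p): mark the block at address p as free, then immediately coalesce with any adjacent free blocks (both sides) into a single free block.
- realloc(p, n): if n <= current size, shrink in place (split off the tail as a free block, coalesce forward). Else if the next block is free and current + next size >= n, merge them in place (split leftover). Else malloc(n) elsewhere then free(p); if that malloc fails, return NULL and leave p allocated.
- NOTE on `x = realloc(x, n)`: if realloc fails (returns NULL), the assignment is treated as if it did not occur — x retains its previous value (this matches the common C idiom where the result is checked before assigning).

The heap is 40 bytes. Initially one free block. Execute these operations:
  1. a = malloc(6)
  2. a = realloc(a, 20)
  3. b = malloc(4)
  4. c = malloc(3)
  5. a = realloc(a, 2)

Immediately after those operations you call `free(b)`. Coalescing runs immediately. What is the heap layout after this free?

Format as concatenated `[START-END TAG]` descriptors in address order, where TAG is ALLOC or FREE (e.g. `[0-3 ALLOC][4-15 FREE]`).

Answer: [0-1 ALLOC][2-23 FREE][24-26 ALLOC][27-39 FREE]

Derivation:
Op 1: a = malloc(6) -> a = 0; heap: [0-5 ALLOC][6-39 FREE]
Op 2: a = realloc(a, 20) -> a = 0; heap: [0-19 ALLOC][20-39 FREE]
Op 3: b = malloc(4) -> b = 20; heap: [0-19 ALLOC][20-23 ALLOC][24-39 FREE]
Op 4: c = malloc(3) -> c = 24; heap: [0-19 ALLOC][20-23 ALLOC][24-26 ALLOC][27-39 FREE]
Op 5: a = realloc(a, 2) -> a = 0; heap: [0-1 ALLOC][2-19 FREE][20-23 ALLOC][24-26 ALLOC][27-39 FREE]
free(b): b = 20 -> block [20-23 ALLOC]; mark free, coalesce with adjacent free neighbors -> [0-1 ALLOC][2-23 FREE][24-26 ALLOC][27-39 FREE]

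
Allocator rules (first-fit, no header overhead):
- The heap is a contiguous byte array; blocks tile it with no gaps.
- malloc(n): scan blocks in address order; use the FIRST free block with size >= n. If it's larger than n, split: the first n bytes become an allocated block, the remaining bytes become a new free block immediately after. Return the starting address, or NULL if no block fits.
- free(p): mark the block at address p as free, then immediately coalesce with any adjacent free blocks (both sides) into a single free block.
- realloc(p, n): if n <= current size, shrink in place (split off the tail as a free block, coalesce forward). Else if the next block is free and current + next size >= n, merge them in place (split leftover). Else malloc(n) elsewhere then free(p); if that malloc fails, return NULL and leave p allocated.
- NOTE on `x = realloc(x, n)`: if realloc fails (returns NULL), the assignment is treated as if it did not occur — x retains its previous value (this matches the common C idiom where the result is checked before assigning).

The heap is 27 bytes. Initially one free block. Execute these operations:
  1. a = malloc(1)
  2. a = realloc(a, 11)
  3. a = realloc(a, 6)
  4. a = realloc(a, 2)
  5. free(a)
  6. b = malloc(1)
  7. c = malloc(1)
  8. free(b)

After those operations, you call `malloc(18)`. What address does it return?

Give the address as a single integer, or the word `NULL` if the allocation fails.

Answer: 2

Derivation:
Op 1: a = malloc(1) -> a = 0; heap: [0-0 ALLOC][1-26 FREE]
Op 2: a = realloc(a, 11) -> a = 0; heap: [0-10 ALLOC][11-26 FREE]
Op 3: a = realloc(a, 6) -> a = 0; heap: [0-5 ALLOC][6-26 FREE]
Op 4: a = realloc(a, 2) -> a = 0; heap: [0-1 ALLOC][2-26 FREE]
Op 5: free(a) -> (freed a); heap: [0-26 FREE]
Op 6: b = malloc(1) -> b = 0; heap: [0-0 ALLOC][1-26 FREE]
Op 7: c = malloc(1) -> c = 1; heap: [0-0 ALLOC][1-1 ALLOC][2-26 FREE]
Op 8: free(b) -> (freed b); heap: [0-0 FREE][1-1 ALLOC][2-26 FREE]
malloc(18): first-fit scan over [0-0 FREE][1-1 ALLOC][2-26 FREE] -> 2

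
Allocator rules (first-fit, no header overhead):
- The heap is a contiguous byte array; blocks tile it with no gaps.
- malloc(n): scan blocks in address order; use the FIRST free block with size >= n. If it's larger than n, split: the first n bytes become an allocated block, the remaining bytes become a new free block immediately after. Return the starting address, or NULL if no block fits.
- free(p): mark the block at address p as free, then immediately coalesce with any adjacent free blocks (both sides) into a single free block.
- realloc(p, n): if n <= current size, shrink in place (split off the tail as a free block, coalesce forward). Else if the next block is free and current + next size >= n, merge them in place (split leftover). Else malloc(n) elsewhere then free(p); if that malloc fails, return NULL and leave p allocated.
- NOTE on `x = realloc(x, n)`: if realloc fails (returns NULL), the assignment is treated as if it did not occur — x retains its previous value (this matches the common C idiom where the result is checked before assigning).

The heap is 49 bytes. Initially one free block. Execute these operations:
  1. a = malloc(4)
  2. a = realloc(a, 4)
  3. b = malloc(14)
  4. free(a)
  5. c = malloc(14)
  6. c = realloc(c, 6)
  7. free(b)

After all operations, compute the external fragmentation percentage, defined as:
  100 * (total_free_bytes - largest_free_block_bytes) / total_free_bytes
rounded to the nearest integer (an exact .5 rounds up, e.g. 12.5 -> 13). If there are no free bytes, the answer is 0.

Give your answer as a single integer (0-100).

Answer: 42

Derivation:
Op 1: a = malloc(4) -> a = 0; heap: [0-3 ALLOC][4-48 FREE]
Op 2: a = realloc(a, 4) -> a = 0; heap: [0-3 ALLOC][4-48 FREE]
Op 3: b = malloc(14) -> b = 4; heap: [0-3 ALLOC][4-17 ALLOC][18-48 FREE]
Op 4: free(a) -> (freed a); heap: [0-3 FREE][4-17 ALLOC][18-48 FREE]
Op 5: c = malloc(14) -> c = 18; heap: [0-3 FREE][4-17 ALLOC][18-31 ALLOC][32-48 FREE]
Op 6: c = realloc(c, 6) -> c = 18; heap: [0-3 FREE][4-17 ALLOC][18-23 ALLOC][24-48 FREE]
Op 7: free(b) -> (freed b); heap: [0-17 FREE][18-23 ALLOC][24-48 FREE]
Free blocks: [18 25] total_free=43 largest=25 -> 100*(43-25)/43 = 1800/43 ≈ 41.860 -> rounds to 42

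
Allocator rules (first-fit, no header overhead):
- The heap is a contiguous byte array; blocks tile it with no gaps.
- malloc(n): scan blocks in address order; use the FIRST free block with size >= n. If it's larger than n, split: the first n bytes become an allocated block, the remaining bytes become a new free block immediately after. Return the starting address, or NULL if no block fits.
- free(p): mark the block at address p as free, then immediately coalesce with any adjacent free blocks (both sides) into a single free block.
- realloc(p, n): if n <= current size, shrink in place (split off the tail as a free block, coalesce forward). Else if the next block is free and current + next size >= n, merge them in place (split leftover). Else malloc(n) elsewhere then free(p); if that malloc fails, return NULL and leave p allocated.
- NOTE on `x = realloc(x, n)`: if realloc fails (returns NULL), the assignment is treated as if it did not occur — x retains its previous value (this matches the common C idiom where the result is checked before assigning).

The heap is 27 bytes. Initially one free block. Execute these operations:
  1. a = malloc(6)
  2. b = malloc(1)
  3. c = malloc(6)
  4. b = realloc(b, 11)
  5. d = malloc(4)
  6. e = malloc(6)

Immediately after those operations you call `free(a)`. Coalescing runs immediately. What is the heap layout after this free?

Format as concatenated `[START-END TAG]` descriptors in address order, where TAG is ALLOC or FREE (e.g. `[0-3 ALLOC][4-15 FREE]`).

Op 1: a = malloc(6) -> a = 0; heap: [0-5 ALLOC][6-26 FREE]
Op 2: b = malloc(1) -> b = 6; heap: [0-5 ALLOC][6-6 ALLOC][7-26 FREE]
Op 3: c = malloc(6) -> c = 7; heap: [0-5 ALLOC][6-6 ALLOC][7-12 ALLOC][13-26 FREE]
Op 4: b = realloc(b, 11) -> b = 13; heap: [0-5 ALLOC][6-6 FREE][7-12 ALLOC][13-23 ALLOC][24-26 FREE]
Op 5: d = malloc(4) -> d = NULL; heap: [0-5 ALLOC][6-6 FREE][7-12 ALLOC][13-23 ALLOC][24-26 FREE]
Op 6: e = malloc(6) -> e = NULL; heap: [0-5 ALLOC][6-6 FREE][7-12 ALLOC][13-23 ALLOC][24-26 FREE]
free(a): a = 0 -> block [0-5 ALLOC]; mark free, coalesce with adjacent free neighbors -> [0-6 FREE][7-12 ALLOC][13-23 ALLOC][24-26 FREE]

Answer: [0-6 FREE][7-12 ALLOC][13-23 ALLOC][24-26 FREE]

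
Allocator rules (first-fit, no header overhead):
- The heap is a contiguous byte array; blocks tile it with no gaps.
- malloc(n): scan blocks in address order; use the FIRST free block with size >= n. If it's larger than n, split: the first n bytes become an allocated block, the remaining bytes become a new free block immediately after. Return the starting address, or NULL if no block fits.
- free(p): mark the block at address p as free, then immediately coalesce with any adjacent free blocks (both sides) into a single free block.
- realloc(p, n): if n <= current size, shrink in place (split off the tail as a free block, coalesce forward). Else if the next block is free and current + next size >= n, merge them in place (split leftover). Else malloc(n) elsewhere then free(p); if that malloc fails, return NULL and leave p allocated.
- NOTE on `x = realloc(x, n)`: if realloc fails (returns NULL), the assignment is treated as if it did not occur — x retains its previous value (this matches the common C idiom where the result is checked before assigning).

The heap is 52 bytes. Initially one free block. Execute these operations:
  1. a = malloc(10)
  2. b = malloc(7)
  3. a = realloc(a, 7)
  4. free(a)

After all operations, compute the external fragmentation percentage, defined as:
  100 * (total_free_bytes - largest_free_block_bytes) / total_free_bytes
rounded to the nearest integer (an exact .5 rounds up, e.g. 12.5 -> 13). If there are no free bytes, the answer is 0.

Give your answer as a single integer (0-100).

Answer: 22

Derivation:
Op 1: a = malloc(10) -> a = 0; heap: [0-9 ALLOC][10-51 FREE]
Op 2: b = malloc(7) -> b = 10; heap: [0-9 ALLOC][10-16 ALLOC][17-51 FREE]
Op 3: a = realloc(a, 7) -> a = 0; heap: [0-6 ALLOC][7-9 FREE][10-16 ALLOC][17-51 FREE]
Op 4: free(a) -> (freed a); heap: [0-9 FREE][10-16 ALLOC][17-51 FREE]
Free blocks: [10 35] total_free=45 largest=35 -> 100*(45-35)/45 = 1000/45 ≈ 22.222 -> rounds to 22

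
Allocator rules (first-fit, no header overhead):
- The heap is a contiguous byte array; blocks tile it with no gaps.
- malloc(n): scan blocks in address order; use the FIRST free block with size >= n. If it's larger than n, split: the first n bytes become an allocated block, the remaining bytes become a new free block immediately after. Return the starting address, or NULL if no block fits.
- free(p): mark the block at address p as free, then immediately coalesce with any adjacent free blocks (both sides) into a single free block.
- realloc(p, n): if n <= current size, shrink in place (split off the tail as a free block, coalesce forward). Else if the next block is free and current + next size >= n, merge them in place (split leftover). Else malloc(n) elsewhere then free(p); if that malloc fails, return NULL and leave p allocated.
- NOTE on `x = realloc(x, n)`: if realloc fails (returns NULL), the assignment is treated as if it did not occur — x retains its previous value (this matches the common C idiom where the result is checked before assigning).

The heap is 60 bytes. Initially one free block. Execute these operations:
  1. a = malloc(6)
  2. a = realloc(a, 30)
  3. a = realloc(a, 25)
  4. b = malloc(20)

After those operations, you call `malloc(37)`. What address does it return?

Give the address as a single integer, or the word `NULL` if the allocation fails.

Answer: NULL

Derivation:
Op 1: a = malloc(6) -> a = 0; heap: [0-5 ALLOC][6-59 FREE]
Op 2: a = realloc(a, 30) -> a = 0; heap: [0-29 ALLOC][30-59 FREE]
Op 3: a = realloc(a, 25) -> a = 0; heap: [0-24 ALLOC][25-59 FREE]
Op 4: b = malloc(20) -> b = 25; heap: [0-24 ALLOC][25-44 ALLOC][45-59 FREE]
malloc(37): first-fit scan over [0-24 ALLOC][25-44 ALLOC][45-59 FREE] -> NULL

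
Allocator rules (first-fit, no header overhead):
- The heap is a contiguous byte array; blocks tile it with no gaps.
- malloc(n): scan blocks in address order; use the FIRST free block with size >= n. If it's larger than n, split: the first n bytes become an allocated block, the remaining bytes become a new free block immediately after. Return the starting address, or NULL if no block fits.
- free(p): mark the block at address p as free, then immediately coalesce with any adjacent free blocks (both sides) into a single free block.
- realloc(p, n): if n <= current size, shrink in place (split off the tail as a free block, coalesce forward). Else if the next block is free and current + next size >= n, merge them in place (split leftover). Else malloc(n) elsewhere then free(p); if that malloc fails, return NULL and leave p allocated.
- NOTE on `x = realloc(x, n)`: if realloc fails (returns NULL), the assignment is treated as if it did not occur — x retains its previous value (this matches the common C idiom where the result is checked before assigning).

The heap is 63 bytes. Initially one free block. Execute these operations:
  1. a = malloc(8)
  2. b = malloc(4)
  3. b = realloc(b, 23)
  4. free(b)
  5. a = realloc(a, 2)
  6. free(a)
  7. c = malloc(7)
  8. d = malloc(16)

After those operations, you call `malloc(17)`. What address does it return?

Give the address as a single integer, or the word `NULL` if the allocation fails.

Op 1: a = malloc(8) -> a = 0; heap: [0-7 ALLOC][8-62 FREE]
Op 2: b = malloc(4) -> b = 8; heap: [0-7 ALLOC][8-11 ALLOC][12-62 FREE]
Op 3: b = realloc(b, 23) -> b = 8; heap: [0-7 ALLOC][8-30 ALLOC][31-62 FREE]
Op 4: free(b) -> (freed b); heap: [0-7 ALLOC][8-62 FREE]
Op 5: a = realloc(a, 2) -> a = 0; heap: [0-1 ALLOC][2-62 FREE]
Op 6: free(a) -> (freed a); heap: [0-62 FREE]
Op 7: c = malloc(7) -> c = 0; heap: [0-6 ALLOC][7-62 FREE]
Op 8: d = malloc(16) -> d = 7; heap: [0-6 ALLOC][7-22 ALLOC][23-62 FREE]
malloc(17): first-fit scan over [0-6 ALLOC][7-22 ALLOC][23-62 FREE] -> 23

Answer: 23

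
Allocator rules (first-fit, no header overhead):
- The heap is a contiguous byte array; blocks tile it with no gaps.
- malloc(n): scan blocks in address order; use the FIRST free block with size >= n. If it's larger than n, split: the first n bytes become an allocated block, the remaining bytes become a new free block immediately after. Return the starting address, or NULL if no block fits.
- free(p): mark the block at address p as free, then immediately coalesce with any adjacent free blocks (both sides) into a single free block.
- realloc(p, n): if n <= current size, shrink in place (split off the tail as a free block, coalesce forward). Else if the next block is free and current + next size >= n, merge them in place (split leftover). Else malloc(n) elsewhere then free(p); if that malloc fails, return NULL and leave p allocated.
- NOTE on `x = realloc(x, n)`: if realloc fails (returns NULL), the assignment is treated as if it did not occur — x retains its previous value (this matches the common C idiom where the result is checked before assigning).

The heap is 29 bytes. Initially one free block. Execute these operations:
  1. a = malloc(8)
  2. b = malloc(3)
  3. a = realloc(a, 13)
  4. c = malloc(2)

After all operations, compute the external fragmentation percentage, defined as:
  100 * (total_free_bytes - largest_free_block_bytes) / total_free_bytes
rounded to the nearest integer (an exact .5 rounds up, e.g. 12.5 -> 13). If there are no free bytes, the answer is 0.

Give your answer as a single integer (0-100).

Op 1: a = malloc(8) -> a = 0; heap: [0-7 ALLOC][8-28 FREE]
Op 2: b = malloc(3) -> b = 8; heap: [0-7 ALLOC][8-10 ALLOC][11-28 FREE]
Op 3: a = realloc(a, 13) -> a = 11; heap: [0-7 FREE][8-10 ALLOC][11-23 ALLOC][24-28 FREE]
Op 4: c = malloc(2) -> c = 0; heap: [0-1 ALLOC][2-7 FREE][8-10 ALLOC][11-23 ALLOC][24-28 FREE]
Free blocks: [6 5] total_free=11 largest=6 -> 100*(11-6)/11 = 500/11 ≈ 45.455 -> rounds to 45

Answer: 45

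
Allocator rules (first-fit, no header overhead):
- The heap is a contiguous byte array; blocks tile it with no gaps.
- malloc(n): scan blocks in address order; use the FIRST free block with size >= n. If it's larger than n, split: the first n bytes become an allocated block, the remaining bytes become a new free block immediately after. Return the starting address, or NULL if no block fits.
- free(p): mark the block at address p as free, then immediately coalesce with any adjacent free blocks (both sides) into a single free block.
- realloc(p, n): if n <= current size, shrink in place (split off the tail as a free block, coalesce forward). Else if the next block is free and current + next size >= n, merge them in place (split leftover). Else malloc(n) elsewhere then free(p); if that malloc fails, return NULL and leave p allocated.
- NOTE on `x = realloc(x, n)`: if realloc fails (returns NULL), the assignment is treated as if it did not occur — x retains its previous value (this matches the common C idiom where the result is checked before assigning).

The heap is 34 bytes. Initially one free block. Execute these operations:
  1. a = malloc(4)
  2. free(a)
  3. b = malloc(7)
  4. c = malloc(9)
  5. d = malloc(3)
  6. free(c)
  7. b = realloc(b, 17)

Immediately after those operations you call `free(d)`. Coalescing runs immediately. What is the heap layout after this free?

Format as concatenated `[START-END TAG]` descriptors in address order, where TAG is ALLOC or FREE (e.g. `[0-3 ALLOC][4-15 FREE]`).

Op 1: a = malloc(4) -> a = 0; heap: [0-3 ALLOC][4-33 FREE]
Op 2: free(a) -> (freed a); heap: [0-33 FREE]
Op 3: b = malloc(7) -> b = 0; heap: [0-6 ALLOC][7-33 FREE]
Op 4: c = malloc(9) -> c = 7; heap: [0-6 ALLOC][7-15 ALLOC][16-33 FREE]
Op 5: d = malloc(3) -> d = 16; heap: [0-6 ALLOC][7-15 ALLOC][16-18 ALLOC][19-33 FREE]
Op 6: free(c) -> (freed c); heap: [0-6 ALLOC][7-15 FREE][16-18 ALLOC][19-33 FREE]
Op 7: b = realloc(b, 17) -> NULL (b unchanged); heap: [0-6 ALLOC][7-15 FREE][16-18 ALLOC][19-33 FREE]
free(d): d = 16 -> block [16-18 ALLOC]; mark free, coalesce with adjacent free neighbors -> [0-6 ALLOC][7-33 FREE]

Answer: [0-6 ALLOC][7-33 FREE]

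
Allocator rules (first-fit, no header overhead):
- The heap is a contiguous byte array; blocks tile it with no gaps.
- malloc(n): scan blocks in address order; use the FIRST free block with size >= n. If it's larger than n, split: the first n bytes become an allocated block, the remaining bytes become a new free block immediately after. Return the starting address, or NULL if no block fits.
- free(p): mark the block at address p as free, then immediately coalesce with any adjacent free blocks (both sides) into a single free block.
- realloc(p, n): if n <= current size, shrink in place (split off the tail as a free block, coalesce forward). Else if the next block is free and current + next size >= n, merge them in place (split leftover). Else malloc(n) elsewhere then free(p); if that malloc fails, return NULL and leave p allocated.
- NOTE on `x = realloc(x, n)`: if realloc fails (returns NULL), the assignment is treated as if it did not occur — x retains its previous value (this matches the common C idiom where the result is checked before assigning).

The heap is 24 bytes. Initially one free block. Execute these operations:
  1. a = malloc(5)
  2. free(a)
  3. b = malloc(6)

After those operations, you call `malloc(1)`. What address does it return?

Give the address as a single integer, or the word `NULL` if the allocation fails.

Answer: 6

Derivation:
Op 1: a = malloc(5) -> a = 0; heap: [0-4 ALLOC][5-23 FREE]
Op 2: free(a) -> (freed a); heap: [0-23 FREE]
Op 3: b = malloc(6) -> b = 0; heap: [0-5 ALLOC][6-23 FREE]
malloc(1): first-fit scan over [0-5 ALLOC][6-23 FREE] -> 6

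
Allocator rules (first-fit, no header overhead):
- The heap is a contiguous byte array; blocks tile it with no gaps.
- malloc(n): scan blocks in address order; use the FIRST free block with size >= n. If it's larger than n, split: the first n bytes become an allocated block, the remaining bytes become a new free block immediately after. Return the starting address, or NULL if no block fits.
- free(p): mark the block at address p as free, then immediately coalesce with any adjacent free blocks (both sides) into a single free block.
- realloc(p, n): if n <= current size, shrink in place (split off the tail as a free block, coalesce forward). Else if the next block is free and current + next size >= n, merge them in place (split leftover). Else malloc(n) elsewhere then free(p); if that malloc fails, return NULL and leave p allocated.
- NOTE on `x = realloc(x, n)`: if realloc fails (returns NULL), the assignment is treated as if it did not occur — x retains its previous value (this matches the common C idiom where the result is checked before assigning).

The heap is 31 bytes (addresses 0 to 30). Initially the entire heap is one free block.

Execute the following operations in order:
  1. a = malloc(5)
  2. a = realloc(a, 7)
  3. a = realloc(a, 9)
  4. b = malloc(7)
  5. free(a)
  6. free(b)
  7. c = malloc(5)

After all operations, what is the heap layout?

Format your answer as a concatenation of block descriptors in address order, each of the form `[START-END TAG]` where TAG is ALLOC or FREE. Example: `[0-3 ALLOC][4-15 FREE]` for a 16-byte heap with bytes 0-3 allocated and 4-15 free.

Op 1: a = malloc(5) -> a = 0; heap: [0-4 ALLOC][5-30 FREE]
Op 2: a = realloc(a, 7) -> a = 0; heap: [0-6 ALLOC][7-30 FREE]
Op 3: a = realloc(a, 9) -> a = 0; heap: [0-8 ALLOC][9-30 FREE]
Op 4: b = malloc(7) -> b = 9; heap: [0-8 ALLOC][9-15 ALLOC][16-30 FREE]
Op 5: free(a) -> (freed a); heap: [0-8 FREE][9-15 ALLOC][16-30 FREE]
Op 6: free(b) -> (freed b); heap: [0-30 FREE]
Op 7: c = malloc(5) -> c = 0; heap: [0-4 ALLOC][5-30 FREE]

Answer: [0-4 ALLOC][5-30 FREE]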